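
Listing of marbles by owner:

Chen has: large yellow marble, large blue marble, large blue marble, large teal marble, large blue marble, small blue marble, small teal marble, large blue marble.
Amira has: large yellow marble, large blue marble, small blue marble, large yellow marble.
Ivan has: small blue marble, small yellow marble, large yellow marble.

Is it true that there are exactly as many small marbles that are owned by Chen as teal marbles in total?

True

Count of small marbles owned by Chen: 2.
There are 2 teal marbles.
The claim requires 2 = 2, which holds.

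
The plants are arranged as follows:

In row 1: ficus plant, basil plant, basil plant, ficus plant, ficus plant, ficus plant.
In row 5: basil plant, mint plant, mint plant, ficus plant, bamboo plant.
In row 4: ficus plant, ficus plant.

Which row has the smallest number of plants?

row 4

Counts by row: row 1→6, row 5→5, row 4→2.
The minimum is 2, held uniquely by row 4.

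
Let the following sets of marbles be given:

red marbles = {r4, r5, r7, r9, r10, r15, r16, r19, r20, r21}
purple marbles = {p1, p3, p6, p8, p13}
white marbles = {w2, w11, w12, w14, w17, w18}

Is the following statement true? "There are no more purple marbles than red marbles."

There are 5 purple marbles.
There are 10 red marbles.
The claim requires 5 ≤ 10, which holds.

True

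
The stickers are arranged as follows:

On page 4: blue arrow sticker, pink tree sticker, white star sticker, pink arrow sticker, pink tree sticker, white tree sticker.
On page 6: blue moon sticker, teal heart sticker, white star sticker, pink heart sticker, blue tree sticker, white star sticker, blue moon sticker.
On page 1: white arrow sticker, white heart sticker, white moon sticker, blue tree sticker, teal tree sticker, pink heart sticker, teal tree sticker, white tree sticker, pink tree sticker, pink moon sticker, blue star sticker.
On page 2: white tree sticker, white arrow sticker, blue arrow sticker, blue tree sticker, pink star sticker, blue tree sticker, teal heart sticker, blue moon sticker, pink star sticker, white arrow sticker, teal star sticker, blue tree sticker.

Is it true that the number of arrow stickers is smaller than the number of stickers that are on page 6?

True

arrow stickers: 6.
stickers on page 6: 7.
The claim requires 6 < 7, which holds.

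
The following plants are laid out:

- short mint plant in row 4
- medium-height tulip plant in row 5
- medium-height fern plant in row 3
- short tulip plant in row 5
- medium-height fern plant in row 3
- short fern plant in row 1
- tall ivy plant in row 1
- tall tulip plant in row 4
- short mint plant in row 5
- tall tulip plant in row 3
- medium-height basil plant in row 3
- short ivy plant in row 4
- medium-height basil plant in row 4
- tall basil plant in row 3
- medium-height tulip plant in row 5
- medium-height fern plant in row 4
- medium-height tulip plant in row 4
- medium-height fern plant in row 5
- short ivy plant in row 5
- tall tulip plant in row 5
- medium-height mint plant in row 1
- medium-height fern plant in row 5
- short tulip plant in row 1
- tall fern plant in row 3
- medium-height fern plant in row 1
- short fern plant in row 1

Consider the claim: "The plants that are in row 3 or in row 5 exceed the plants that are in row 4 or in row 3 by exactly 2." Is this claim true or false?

|plants in row 3 or in row 5| = 14.
|plants in row 4 or in row 3| = 12.
The claim requires 14 − 12 (= 2) to equal 2, which holds.

True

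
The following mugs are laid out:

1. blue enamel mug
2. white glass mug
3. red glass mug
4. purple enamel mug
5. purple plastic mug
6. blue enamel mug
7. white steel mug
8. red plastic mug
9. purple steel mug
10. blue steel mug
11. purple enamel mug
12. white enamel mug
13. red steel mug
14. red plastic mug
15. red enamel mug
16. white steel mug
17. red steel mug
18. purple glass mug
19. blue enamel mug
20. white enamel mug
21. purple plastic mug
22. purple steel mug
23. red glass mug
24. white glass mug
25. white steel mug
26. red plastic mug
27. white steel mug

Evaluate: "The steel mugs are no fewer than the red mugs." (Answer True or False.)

|steel mugs| = 9.
|red mugs| = 8.
The claim requires 9 ≥ 8, which holds.

True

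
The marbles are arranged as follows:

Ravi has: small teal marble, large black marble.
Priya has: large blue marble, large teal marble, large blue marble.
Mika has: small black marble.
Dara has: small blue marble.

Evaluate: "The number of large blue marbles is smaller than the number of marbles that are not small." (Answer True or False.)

There are 2 large blue marbles.
There are 4 marbles that are not small.
The claim requires 2 < 4, which holds.

True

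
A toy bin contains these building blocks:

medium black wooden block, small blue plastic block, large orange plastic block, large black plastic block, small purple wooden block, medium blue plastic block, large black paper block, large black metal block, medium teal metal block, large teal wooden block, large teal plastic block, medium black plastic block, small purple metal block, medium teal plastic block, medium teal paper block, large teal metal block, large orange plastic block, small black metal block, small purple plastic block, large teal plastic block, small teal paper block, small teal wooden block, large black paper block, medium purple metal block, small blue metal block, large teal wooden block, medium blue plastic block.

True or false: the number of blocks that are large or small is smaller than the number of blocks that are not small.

False

|blocks that are large or small| = 19.
|blocks that are not small| = 19.
The claim requires 19 < 19, which does not hold.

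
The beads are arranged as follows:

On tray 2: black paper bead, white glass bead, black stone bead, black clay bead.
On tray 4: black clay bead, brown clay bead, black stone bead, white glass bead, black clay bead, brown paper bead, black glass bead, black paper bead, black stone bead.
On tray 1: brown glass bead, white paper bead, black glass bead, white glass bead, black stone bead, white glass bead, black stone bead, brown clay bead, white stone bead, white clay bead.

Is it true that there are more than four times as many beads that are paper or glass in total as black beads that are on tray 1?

There are 11 beads that are paper or glass.
There are 3 black beads on tray 1.
The claim requires 11 > 4 × 3 = 12, which does not hold.

False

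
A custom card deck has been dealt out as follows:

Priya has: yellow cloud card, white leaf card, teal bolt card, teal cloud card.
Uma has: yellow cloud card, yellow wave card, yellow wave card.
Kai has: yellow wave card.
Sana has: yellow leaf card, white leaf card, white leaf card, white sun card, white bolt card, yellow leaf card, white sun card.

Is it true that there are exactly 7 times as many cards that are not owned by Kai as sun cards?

True

cards that are not owned by Kai: 14.
sun cards: 2.
The claim requires 14 = 7 × 2 = 14, which holds.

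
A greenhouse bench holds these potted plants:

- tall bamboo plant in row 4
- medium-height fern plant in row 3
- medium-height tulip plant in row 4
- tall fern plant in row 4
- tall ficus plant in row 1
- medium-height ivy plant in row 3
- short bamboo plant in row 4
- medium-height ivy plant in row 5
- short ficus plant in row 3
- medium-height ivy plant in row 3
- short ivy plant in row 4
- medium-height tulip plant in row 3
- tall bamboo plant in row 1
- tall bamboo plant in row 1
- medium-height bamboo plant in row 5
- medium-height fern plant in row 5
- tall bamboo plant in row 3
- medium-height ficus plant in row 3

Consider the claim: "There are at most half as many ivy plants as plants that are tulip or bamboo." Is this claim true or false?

There are 4 ivy plants.
There are 8 plants that are tulip or bamboo.
The claim requires 2 × 4 = 8 ≤ 8, which holds.

True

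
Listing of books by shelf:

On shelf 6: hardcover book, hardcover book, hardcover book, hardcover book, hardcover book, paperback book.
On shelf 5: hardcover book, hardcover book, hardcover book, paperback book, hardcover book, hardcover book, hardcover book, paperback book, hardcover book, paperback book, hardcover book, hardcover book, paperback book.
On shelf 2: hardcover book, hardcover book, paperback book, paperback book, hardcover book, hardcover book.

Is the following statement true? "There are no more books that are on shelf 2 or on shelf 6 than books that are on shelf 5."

True

|books on shelf 2 or on shelf 6| = 12.
|books on shelf 5| = 13.
The claim requires 12 ≤ 13, which holds.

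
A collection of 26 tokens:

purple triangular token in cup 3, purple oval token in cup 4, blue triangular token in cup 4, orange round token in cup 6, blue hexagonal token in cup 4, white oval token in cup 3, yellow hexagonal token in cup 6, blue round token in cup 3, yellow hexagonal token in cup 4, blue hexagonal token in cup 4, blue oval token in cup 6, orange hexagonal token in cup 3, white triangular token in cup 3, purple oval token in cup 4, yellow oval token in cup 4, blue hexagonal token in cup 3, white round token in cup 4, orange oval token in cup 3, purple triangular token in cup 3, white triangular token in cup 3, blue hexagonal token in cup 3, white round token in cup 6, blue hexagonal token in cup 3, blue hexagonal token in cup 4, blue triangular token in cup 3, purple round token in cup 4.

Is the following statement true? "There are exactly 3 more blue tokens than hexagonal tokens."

blue tokens: 10.
hexagonal tokens: 9.
The claim requires 10 − 9 (= 1) to equal 3, which does not hold.

False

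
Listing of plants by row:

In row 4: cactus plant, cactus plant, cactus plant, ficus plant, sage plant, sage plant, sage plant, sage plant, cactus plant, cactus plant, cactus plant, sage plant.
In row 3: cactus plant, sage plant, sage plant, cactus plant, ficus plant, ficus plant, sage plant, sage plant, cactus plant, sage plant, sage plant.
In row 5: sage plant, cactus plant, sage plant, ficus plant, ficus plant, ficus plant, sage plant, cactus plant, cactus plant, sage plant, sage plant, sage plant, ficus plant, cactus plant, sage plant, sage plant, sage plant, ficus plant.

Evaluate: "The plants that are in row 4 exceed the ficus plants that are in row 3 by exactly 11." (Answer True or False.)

There are 12 plants in row 4.
There are 2 ficus plants in row 3.
The claim requires 12 − 2 (= 10) to equal 11, which does not hold.

False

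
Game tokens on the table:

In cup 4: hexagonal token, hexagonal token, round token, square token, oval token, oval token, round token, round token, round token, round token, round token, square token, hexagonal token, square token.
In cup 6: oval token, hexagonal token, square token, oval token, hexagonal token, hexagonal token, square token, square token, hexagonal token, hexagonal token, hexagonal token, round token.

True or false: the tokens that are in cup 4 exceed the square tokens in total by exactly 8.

There are 14 tokens in cup 4.
There are 6 square tokens.
The claim requires 14 − 6 (= 8) to equal 8, which holds.

True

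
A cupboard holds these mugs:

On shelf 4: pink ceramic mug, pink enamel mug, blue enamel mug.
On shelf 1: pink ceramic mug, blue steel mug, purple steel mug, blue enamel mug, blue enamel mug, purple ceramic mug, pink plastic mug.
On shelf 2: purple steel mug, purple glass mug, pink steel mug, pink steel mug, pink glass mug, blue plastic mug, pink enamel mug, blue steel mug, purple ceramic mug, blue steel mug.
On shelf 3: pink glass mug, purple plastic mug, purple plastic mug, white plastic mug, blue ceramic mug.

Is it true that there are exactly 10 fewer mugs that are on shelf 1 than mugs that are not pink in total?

|mugs on shelf 1| = 7.
|mugs that are not pink| = 16.
The claim requires 16 − 7 (= 9) to equal 10, which does not hold.

False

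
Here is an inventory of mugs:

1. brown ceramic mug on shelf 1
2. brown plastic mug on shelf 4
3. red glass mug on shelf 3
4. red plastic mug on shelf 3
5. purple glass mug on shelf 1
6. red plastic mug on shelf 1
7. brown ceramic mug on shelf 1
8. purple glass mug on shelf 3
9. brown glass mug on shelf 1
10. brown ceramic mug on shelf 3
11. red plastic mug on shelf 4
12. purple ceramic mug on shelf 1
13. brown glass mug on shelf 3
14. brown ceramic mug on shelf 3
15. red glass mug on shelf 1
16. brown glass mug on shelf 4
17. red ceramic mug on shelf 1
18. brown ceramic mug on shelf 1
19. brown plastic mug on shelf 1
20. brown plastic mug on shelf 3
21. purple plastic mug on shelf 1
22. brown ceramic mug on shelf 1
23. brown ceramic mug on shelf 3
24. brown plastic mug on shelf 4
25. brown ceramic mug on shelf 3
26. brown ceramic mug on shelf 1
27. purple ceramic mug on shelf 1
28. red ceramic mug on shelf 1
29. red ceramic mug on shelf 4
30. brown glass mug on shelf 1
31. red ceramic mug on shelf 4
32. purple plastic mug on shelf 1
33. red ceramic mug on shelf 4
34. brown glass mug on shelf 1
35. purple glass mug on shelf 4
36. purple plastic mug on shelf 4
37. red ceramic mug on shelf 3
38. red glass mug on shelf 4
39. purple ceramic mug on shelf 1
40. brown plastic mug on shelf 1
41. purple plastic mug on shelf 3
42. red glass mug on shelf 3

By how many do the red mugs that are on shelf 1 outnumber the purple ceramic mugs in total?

1

red mugs on shelf 1: 4.
purple ceramic mugs: 3.
4 − 3 = 1.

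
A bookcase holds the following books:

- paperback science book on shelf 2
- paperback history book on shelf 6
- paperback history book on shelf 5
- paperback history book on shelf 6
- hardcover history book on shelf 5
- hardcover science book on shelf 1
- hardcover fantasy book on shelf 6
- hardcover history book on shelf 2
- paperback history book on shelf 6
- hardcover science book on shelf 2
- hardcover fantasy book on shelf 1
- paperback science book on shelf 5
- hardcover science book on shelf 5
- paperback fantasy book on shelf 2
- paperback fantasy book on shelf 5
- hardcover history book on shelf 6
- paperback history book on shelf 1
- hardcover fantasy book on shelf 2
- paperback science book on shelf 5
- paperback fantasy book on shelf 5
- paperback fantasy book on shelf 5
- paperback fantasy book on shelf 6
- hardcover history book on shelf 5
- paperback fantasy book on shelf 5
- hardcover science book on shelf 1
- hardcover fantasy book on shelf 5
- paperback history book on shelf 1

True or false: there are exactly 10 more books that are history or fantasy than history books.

books that are history or fantasy: 20.
history books: 10.
The claim requires 20 − 10 (= 10) to equal 10, which holds.

True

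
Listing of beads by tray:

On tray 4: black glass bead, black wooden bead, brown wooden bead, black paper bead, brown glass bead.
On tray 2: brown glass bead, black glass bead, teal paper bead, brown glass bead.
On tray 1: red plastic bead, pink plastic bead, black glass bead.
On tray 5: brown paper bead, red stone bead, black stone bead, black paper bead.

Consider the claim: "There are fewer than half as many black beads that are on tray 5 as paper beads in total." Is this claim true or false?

False

black beads on tray 5: 2.
paper beads: 4.
The claim requires 2 × 2 = 4 < 4, which does not hold.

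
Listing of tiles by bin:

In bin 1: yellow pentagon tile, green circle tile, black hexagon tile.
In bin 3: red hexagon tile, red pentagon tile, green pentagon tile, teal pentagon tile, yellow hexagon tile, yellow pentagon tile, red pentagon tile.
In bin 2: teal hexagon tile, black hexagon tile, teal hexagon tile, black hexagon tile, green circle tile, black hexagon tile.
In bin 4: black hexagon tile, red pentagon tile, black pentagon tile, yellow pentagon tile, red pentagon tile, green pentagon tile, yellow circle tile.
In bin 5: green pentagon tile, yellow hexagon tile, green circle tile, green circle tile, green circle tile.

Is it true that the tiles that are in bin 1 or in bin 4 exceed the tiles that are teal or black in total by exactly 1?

tiles in bin 1 or in bin 4: 10.
tiles that are teal or black: 9.
The claim requires 10 − 9 (= 1) to equal 1, which holds.

True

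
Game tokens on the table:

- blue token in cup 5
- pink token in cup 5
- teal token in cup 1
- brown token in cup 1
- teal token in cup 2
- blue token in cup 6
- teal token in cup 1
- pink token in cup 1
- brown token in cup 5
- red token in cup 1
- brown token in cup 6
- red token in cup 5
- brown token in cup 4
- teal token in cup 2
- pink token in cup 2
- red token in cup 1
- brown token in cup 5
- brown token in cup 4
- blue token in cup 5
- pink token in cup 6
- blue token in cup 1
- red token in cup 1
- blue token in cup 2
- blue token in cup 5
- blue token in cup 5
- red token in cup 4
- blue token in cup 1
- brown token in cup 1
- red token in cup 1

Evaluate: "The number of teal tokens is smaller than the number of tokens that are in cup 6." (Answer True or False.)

False

There are 4 teal tokens.
There are 3 tokens in cup 6.
The claim requires 4 < 3, which does not hold.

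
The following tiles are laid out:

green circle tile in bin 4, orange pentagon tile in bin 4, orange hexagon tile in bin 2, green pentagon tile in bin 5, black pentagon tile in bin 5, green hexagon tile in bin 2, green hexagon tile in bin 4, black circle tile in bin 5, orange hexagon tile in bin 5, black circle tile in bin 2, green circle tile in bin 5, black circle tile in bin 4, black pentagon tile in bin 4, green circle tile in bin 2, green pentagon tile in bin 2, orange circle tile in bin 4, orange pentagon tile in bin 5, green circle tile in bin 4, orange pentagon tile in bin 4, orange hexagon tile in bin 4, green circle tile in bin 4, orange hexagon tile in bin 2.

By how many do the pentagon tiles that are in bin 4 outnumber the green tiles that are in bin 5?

1

pentagon tiles in bin 4: 3.
green tiles in bin 5: 2.
3 − 2 = 1.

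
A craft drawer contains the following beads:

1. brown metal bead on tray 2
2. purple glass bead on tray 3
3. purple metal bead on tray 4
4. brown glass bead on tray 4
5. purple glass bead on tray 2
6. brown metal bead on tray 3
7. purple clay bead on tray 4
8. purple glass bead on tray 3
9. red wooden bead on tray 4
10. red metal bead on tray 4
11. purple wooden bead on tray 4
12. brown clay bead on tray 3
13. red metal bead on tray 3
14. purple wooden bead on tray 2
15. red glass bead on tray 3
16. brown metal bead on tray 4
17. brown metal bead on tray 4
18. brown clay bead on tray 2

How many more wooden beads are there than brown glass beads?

2

wooden beads: 3.
brown glass beads: 1.
3 − 1 = 2.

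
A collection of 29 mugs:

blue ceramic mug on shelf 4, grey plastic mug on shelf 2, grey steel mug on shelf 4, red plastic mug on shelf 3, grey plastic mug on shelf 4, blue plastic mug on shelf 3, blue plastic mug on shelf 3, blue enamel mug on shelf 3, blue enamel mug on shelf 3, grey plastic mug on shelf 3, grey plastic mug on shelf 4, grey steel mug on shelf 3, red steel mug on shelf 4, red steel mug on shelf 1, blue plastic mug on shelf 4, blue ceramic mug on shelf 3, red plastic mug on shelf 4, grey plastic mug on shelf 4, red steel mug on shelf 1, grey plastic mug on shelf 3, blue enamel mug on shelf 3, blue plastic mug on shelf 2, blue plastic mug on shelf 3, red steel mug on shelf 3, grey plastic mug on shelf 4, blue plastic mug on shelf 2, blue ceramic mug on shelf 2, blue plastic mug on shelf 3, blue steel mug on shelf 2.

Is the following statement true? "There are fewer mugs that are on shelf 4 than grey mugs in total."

False

mugs on shelf 4: 9.
grey mugs: 9.
The claim requires 9 < 9, which does not hold.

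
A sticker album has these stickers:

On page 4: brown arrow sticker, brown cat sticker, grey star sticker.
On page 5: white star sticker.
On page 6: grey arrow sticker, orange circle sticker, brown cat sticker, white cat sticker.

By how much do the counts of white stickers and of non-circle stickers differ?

5

white stickers: 2. non-circle stickers: 7.
|2 − 7| = 7 − 2 = 5.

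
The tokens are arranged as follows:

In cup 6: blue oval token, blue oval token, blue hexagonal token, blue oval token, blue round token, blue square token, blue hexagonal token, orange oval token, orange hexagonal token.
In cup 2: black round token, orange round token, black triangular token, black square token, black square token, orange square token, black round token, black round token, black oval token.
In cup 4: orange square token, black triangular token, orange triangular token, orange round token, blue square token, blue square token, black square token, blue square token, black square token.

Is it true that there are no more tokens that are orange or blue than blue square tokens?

tokens that are orange or blue: 17.
blue square tokens: 4.
The claim requires 17 ≤ 4, which does not hold.

False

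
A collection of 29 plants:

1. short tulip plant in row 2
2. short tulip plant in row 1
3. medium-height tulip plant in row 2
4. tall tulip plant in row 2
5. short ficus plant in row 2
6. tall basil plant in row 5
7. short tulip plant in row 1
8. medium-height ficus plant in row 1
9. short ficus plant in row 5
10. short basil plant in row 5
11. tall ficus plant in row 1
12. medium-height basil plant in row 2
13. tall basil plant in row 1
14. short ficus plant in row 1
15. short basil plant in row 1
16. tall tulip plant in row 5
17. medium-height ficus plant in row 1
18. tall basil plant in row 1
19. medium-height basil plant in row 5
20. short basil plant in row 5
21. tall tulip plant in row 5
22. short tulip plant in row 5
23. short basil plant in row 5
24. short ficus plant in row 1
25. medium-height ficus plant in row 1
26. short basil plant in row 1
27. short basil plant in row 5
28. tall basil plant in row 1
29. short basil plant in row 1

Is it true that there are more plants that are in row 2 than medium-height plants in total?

False

There are 5 plants in row 2.
There are 6 medium-height plants.
The claim requires 5 > 6, which does not hold.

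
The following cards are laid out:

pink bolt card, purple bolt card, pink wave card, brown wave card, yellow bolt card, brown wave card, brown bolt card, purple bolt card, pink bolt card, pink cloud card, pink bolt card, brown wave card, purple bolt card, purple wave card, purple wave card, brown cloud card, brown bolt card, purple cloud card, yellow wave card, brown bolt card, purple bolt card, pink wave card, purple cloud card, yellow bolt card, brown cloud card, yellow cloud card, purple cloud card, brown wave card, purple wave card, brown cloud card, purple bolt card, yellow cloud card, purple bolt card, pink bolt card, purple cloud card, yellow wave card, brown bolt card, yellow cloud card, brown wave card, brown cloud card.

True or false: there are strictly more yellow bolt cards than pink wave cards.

yellow bolt cards: 2.
pink wave cards: 2.
The claim requires 2 > 2, which does not hold.

False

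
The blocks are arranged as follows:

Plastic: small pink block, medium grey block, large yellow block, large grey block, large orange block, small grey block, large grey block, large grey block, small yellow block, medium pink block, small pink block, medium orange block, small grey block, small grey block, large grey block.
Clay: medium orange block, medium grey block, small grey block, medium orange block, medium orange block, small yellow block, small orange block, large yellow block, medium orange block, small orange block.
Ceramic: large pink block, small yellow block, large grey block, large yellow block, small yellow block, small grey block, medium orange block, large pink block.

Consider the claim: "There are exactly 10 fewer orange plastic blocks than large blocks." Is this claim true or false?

False

|orange plastic blocks| = 2.
|large blocks| = 11.
The claim requires 11 − 2 (= 9) to equal 10, which does not hold.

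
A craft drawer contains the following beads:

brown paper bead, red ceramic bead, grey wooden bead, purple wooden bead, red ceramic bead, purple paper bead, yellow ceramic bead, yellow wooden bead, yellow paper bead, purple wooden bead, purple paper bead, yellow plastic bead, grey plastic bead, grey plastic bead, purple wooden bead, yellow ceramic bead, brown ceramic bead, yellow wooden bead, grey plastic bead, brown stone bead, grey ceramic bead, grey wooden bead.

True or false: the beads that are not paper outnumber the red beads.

True

beads that are not paper: 18.
red beads: 2.
The claim requires 18 > 2, which holds.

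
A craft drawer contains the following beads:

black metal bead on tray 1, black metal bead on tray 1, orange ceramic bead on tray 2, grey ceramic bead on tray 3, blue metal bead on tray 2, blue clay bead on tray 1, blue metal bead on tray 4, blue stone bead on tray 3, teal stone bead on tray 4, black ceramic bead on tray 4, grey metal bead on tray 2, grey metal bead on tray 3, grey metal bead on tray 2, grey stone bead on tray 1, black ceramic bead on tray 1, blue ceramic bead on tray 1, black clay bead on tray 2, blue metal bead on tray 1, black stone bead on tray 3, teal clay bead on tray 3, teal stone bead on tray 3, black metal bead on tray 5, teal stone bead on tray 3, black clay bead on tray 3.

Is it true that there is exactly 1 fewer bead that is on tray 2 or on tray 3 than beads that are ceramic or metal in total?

True

|beads on tray 2 or on tray 3| = 13.
|beads that are ceramic or metal| = 14.
The claim requires 14 − 13 (= 1) to equal 1, which holds.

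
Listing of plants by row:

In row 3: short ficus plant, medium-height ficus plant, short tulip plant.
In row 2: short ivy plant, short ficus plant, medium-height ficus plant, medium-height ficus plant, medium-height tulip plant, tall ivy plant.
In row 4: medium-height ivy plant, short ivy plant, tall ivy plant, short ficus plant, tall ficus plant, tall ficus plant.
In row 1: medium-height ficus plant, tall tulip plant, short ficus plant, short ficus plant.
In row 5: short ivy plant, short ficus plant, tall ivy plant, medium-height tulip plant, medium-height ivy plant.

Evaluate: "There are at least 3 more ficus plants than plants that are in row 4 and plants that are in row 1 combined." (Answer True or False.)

False

ficus plants: 12.
plants in row 4: 6; plants in row 1: 4; combined: 6 + 4 = 10.
The claim requires 12 − 10 = 2 ≥ 3, which does not hold.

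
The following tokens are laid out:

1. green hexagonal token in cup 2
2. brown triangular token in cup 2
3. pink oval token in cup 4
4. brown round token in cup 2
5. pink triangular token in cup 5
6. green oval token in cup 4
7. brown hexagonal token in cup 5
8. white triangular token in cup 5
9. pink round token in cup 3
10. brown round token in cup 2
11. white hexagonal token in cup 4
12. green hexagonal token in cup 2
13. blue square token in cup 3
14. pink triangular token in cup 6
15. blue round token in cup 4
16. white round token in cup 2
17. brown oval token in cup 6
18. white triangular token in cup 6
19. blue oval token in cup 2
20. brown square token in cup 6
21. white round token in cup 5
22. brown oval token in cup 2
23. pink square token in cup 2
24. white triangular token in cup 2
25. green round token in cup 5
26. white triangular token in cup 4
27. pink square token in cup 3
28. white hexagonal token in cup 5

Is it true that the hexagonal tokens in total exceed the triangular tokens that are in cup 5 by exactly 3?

There are 5 hexagonal tokens.
There are 2 triangular tokens in cup 5.
The claim requires 5 − 2 (= 3) to equal 3, which holds.

True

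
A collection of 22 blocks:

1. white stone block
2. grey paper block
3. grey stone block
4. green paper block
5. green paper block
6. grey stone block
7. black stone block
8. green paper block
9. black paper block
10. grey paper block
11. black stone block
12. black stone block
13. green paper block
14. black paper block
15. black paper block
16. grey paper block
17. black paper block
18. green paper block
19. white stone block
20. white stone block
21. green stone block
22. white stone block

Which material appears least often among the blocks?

stone

Counts by material: paper 12, stone 10.
The minimum is 10, held uniquely by stone.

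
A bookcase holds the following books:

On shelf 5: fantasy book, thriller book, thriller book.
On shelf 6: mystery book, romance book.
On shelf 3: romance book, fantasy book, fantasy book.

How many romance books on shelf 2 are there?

0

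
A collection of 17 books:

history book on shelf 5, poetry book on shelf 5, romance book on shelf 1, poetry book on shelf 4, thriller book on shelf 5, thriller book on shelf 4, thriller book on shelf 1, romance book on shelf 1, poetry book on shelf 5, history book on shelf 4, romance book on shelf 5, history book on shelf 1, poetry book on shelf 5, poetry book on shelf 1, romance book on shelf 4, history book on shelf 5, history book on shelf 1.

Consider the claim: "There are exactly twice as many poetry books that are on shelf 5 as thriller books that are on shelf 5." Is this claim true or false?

False

poetry books on shelf 5: 3.
thriller books on shelf 5: 1.
The claim requires 3 = 2 × 1 = 2, which does not hold.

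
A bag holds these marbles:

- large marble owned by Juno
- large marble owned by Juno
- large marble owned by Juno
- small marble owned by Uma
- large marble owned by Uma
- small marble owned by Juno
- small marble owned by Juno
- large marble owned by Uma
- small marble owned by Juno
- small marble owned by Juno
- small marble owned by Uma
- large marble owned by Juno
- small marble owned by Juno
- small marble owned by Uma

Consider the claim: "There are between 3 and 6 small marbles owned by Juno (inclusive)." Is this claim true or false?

True

small marbles owned by Juno: 5.
The claim requires 3 ≤ 5 ≤ 6, which holds.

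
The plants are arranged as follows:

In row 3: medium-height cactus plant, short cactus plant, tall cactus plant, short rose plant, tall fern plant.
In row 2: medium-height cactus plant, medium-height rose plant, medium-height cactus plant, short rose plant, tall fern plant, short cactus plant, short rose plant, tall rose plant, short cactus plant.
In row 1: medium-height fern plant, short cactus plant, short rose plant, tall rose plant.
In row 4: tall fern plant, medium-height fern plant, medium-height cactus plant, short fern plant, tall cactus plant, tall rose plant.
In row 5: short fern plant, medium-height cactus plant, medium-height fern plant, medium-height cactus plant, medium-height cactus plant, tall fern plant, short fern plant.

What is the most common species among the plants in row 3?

cactus

Counts by species (restricted to plants in row 3): cactus 3, fern 1, rose 1.
The maximum is 3, held uniquely by cactus.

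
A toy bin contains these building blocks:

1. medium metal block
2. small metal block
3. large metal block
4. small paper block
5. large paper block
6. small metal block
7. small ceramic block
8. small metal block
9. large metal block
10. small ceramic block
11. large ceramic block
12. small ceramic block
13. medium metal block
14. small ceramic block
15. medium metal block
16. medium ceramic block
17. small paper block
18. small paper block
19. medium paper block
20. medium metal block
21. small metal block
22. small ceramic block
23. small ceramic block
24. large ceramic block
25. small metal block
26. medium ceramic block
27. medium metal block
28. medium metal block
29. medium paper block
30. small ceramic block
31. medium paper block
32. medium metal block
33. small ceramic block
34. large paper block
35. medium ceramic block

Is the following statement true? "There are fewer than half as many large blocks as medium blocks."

large blocks: 6.
medium blocks: 13.
The claim requires 2 × 6 = 12 < 13, which holds.

True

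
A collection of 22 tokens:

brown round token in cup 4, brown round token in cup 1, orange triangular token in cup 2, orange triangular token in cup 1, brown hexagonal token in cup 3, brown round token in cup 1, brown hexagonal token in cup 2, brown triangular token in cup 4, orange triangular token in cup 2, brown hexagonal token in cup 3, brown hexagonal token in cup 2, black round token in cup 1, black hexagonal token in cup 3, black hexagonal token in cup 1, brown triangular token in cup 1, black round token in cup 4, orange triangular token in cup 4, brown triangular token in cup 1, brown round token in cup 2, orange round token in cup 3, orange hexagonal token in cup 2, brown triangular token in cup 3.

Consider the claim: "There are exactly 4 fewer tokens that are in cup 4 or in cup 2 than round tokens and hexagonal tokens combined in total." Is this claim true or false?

True

There are 10 tokens in cup 4 or in cup 2.
round tokens: 7; hexagonal tokens: 7; combined: 7 + 7 = 14.
The claim requires 14 − 10 (= 4) to equal 4, which holds.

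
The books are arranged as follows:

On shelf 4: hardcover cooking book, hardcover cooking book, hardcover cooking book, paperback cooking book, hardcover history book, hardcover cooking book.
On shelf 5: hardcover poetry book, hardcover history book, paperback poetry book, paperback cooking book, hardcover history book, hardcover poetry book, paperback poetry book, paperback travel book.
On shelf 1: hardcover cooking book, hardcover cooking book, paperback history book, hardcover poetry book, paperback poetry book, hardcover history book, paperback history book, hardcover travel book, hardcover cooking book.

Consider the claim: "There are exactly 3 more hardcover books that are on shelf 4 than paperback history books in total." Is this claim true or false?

|hardcover books on shelf 4| = 5.
|paperback history books| = 2.
The claim requires 5 − 2 (= 3) to equal 3, which holds.

True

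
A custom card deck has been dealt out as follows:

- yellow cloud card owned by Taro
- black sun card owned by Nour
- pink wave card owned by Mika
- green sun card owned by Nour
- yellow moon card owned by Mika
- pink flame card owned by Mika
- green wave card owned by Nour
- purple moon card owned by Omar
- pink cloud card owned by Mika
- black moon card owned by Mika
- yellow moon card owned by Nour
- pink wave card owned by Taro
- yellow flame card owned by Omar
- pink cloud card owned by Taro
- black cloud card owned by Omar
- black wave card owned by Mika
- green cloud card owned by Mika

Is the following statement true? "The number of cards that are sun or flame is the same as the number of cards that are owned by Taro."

False

|cards that are sun or flame| = 4.
|cards owned by Taro| = 3.
The claim requires 4 = 3, which does not hold.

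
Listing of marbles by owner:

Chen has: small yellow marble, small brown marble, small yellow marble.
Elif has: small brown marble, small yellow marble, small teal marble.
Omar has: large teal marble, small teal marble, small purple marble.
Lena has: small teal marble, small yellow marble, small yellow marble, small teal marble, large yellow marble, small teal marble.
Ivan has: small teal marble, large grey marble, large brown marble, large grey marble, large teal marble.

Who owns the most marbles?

Lena

Counts by owner: Lena→6, Ivan→5, Chen→3, Elif→3, Omar→3.
The maximum is 6, held uniquely by Lena.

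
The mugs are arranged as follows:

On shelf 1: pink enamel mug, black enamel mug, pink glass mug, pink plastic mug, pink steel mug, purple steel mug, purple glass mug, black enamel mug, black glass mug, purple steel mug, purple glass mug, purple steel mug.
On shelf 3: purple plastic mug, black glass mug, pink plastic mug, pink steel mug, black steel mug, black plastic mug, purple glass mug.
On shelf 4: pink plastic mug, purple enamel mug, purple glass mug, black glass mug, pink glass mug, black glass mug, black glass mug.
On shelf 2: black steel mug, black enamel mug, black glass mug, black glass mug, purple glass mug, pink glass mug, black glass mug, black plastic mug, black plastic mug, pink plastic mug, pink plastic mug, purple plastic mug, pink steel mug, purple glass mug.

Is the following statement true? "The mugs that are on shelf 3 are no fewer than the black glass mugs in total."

|mugs on shelf 3| = 7.
|black glass mugs| = 8.
The claim requires 7 ≥ 8, which does not hold.

False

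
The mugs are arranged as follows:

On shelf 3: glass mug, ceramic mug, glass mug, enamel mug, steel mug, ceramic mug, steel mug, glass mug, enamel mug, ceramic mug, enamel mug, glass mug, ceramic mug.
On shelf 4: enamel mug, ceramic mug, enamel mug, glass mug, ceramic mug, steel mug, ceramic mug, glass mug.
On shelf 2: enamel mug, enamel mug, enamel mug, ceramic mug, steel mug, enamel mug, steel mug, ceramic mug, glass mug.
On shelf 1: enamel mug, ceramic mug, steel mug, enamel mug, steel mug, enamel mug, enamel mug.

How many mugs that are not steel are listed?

30

Total mugs: 37; with the excluded value: 7; remaining 37 − 7 = 30.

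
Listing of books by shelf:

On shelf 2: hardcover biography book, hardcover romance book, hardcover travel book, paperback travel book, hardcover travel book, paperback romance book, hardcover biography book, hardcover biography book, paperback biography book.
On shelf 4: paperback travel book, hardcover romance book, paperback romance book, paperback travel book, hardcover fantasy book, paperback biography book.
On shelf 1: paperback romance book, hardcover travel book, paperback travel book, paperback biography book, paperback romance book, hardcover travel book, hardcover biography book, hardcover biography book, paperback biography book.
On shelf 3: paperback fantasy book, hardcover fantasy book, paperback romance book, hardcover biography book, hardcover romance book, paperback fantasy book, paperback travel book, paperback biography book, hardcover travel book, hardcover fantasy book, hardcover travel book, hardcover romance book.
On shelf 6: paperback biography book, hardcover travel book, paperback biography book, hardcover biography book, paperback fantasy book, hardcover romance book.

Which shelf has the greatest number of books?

shelf 3

Counts by shelf: shelf 3→12, shelf 1→9, shelf 2→9, shelf 4→6, shelf 6→6.
The maximum is 12, held uniquely by shelf 3.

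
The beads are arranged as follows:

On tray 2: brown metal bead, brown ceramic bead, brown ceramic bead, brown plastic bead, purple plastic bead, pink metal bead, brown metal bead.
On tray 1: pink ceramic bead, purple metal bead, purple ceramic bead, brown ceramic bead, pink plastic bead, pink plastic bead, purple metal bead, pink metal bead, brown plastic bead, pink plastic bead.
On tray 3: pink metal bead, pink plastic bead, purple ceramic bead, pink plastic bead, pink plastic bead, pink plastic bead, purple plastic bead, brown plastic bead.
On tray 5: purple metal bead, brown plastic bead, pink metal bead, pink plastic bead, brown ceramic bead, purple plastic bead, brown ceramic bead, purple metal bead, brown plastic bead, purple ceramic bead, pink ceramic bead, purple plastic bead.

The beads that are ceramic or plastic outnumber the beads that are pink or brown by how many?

1

beads that are ceramic or plastic: 27.
beads that are pink or brown: 26.
27 − 26 = 1.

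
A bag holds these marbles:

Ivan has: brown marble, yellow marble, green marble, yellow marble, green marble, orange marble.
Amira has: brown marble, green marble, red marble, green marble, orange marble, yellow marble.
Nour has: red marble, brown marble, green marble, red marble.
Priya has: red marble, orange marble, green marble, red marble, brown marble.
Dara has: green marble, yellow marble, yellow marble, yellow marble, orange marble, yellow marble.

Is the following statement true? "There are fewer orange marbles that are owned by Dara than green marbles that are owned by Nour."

False

orange marbles owned by Dara: 1.
green marbles owned by Nour: 1.
The claim requires 1 < 1, which does not hold.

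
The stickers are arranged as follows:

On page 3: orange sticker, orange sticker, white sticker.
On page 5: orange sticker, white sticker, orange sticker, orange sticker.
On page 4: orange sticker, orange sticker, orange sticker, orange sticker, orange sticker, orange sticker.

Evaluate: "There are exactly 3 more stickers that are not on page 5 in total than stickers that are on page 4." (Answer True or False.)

True

stickers that are not on page 5: 9.
stickers on page 4: 6.
The claim requires 9 − 6 (= 3) to equal 3, which holds.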